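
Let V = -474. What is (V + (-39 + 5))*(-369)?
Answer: 187452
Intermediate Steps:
(V + (-39 + 5))*(-369) = (-474 + (-39 + 5))*(-369) = (-474 - 34)*(-369) = -508*(-369) = 187452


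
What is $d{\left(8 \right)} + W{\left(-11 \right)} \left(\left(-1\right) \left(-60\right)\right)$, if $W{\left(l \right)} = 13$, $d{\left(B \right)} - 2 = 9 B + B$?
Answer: $862$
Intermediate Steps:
$d{\left(B \right)} = 2 + 10 B$ ($d{\left(B \right)} = 2 + \left(9 B + B\right) = 2 + 10 B$)
$d{\left(8 \right)} + W{\left(-11 \right)} \left(\left(-1\right) \left(-60\right)\right) = \left(2 + 10 \cdot 8\right) + 13 \left(\left(-1\right) \left(-60\right)\right) = \left(2 + 80\right) + 13 \cdot 60 = 82 + 780 = 862$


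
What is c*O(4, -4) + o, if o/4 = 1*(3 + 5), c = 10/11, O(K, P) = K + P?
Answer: 32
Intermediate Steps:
c = 10/11 (c = 10*(1/11) = 10/11 ≈ 0.90909)
o = 32 (o = 4*(1*(3 + 5)) = 4*(1*8) = 4*8 = 32)
c*O(4, -4) + o = 10*(4 - 4)/11 + 32 = (10/11)*0 + 32 = 0 + 32 = 32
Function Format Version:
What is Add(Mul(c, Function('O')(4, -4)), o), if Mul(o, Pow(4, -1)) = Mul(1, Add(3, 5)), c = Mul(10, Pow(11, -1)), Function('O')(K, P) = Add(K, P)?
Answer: 32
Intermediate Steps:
c = Rational(10, 11) (c = Mul(10, Rational(1, 11)) = Rational(10, 11) ≈ 0.90909)
o = 32 (o = Mul(4, Mul(1, Add(3, 5))) = Mul(4, Mul(1, 8)) = Mul(4, 8) = 32)
Add(Mul(c, Function('O')(4, -4)), o) = Add(Mul(Rational(10, 11), Add(4, -4)), 32) = Add(Mul(Rational(10, 11), 0), 32) = Add(0, 32) = 32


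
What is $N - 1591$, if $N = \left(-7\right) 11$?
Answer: $-1668$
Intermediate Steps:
$N = -77$
$N - 1591 = -77 - 1591 = -1668$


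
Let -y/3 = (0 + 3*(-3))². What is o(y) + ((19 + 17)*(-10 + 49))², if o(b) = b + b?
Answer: 1970730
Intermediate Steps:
y = -243 (y = -3*(0 + 3*(-3))² = -3*(0 - 9)² = -3*(-9)² = -3*81 = -243)
o(b) = 2*b
o(y) + ((19 + 17)*(-10 + 49))² = 2*(-243) + ((19 + 17)*(-10 + 49))² = -486 + (36*39)² = -486 + 1404² = -486 + 1971216 = 1970730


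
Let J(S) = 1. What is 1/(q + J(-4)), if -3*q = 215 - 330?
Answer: 3/118 ≈ 0.025424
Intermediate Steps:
q = 115/3 (q = -(215 - 330)/3 = -⅓*(-115) = 115/3 ≈ 38.333)
1/(q + J(-4)) = 1/(115/3 + 1) = 1/(118/3) = 3/118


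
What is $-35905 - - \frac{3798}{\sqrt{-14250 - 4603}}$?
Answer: $-35905 - \frac{3798 i \sqrt{18853}}{18853} \approx -35905.0 - 27.661 i$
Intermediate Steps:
$-35905 - - \frac{3798}{\sqrt{-14250 - 4603}} = -35905 - - \frac{3798}{\sqrt{-18853}} = -35905 - - \frac{3798}{i \sqrt{18853}} = -35905 - - 3798 \left(- \frac{i \sqrt{18853}}{18853}\right) = -35905 - \frac{3798 i \sqrt{18853}}{18853}$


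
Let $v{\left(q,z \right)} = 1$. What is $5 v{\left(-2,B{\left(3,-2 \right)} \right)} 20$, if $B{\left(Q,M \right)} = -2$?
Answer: $100$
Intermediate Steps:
$5 v{\left(-2,B{\left(3,-2 \right)} \right)} 20 = 5 \cdot 1 \cdot 20 = 5 \cdot 20 = 100$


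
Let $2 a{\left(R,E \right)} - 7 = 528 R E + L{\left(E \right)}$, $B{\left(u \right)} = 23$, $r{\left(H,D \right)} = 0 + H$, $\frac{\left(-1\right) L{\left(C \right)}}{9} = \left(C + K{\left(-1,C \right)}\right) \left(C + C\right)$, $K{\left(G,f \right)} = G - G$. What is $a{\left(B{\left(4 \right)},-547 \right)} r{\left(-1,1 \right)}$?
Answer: $\frac{12028523}{2} \approx 6.0143 \cdot 10^{6}$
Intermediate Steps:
$K{\left(G,f \right)} = 0$
$L{\left(C \right)} = - 18 C^{2}$ ($L{\left(C \right)} = - 9 \left(C + 0\right) \left(C + C\right) = - 9 C 2 C = - 9 \cdot 2 C^{2} = - 18 C^{2}$)
$r{\left(H,D \right)} = H$
$a{\left(R,E \right)} = \frac{7}{2} - 9 E^{2} + 264 E R$ ($a{\left(R,E \right)} = \frac{7}{2} + \frac{528 R E - 18 E^{2}}{2} = \frac{7}{2} + \frac{528 E R - 18 E^{2}}{2} = \frac{7}{2} + \frac{- 18 E^{2} + 528 E R}{2} = \frac{7}{2} - \left(9 E^{2} - 264 E R\right) = \frac{7}{2} - 9 E^{2} + 264 E R$)
$a{\left(B{\left(4 \right)},-547 \right)} r{\left(-1,1 \right)} = \left(\frac{7}{2} - 9 \left(-547\right)^{2} + 264 \left(-547\right) 23\right) \left(-1\right) = \left(\frac{7}{2} - 2692881 - 3321384\right) \left(-1\right) = \left(- \frac{12028523}{2}\right) \left(-1\right) = \frac{12028523}{2}$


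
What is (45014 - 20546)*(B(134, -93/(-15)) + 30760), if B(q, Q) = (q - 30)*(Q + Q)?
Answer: 3920948064/5 ≈ 7.8419e+8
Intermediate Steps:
B(q, Q) = 2*Q*(-30 + q) (B(q, Q) = (-30 + q)*(2*Q) = 2*Q*(-30 + q))
(45014 - 20546)*(B(134, -93/(-15)) + 30760) = (45014 - 20546)*(2*(-93/(-15))*(-30 + 134) + 30760) = 24468*(2*(-93*(-1/15))*104 + 30760) = 24468*(2*(31/5)*104 + 30760) = 24468*(6448/5 + 30760) = 24468*(160248/5) = 3920948064/5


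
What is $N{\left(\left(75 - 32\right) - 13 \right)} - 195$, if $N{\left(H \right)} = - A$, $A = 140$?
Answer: $-335$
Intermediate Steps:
$N{\left(H \right)} = -140$ ($N{\left(H \right)} = \left(-1\right) 140 = -140$)
$N{\left(\left(75 - 32\right) - 13 \right)} - 195 = -140 - 195 = -335$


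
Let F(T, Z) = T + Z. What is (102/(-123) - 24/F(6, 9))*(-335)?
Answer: 33366/41 ≈ 813.80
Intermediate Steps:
(102/(-123) - 24/F(6, 9))*(-335) = (102/(-123) - 24/(6 + 9))*(-335) = (102*(-1/123) - 24/15)*(-335) = (-34/41 - 24*1/15)*(-335) = (-34/41 - 8/5)*(-335) = -498/205*(-335) = 33366/41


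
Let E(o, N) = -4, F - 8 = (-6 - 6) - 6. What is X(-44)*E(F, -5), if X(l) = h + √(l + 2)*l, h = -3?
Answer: 12 + 176*I*√42 ≈ 12.0 + 1140.6*I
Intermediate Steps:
F = -10 (F = 8 + ((-6 - 6) - 6) = 8 + (-12 - 6) = 8 - 18 = -10)
X(l) = -3 + l*√(2 + l) (X(l) = -3 + √(l + 2)*l = -3 + √(2 + l)*l = -3 + l*√(2 + l))
X(-44)*E(F, -5) = (-3 - 44*√(2 - 44))*(-4) = (-3 - 44*I*√42)*(-4) = 12 + 176*I*√42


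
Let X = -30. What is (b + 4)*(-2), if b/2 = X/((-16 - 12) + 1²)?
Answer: -112/9 ≈ -12.444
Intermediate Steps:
b = 20/9 (b = 2*(-30/((-16 - 12) + 1²)) = 2*(-30/(-28 + 1)) = 2*(-30/(-27)) = 2*(-30*(-1/27)) = 2*(10/9) = 20/9 ≈ 2.2222)
(b + 4)*(-2) = (20/9 + 4)*(-2) = (56/9)*(-2) = -112/9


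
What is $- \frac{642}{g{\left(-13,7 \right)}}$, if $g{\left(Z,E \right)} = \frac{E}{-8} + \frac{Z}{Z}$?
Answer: $-5136$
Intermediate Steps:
$g{\left(Z,E \right)} = 1 - \frac{E}{8}$ ($g{\left(Z,E \right)} = E \left(- \frac{1}{8}\right) + 1 = - \frac{E}{8} + 1 = 1 - \frac{E}{8}$)
$- \frac{642}{g{\left(-13,7 \right)}} = - \frac{642}{1 - \frac{7}{8}} = - 642 \frac{1}{\frac{1}{8}} = \left(-642\right) 8 = -5136$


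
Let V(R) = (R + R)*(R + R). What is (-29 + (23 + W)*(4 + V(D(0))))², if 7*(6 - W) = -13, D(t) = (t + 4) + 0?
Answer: 209815225/49 ≈ 4.2819e+6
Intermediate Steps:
D(t) = 4 + t (D(t) = (4 + t) + 0 = 4 + t)
W = 55/7 (W = 6 - ⅐*(-13) = 6 + 13/7 = 55/7 ≈ 7.8571)
V(R) = 4*R² (V(R) = (2*R)*(2*R) = 4*R²)
(-29 + (23 + W)*(4 + V(D(0))))² = (-29 + (23 + 55/7)*(4 + 4*(4 + 0)²))² = (-29 + 216*(4 + 4*4²)/7)² = (-29 + 216*(4 + 4*16)/7)² = (-29 + 216*(4 + 64)/7)² = (-29 + (216/7)*68)² = (-29 + 14688/7)² = (14485/7)² = 209815225/49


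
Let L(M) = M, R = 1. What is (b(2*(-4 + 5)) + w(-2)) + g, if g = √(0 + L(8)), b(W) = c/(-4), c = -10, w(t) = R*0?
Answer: 5/2 + 2*√2 ≈ 5.3284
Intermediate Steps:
w(t) = 0 (w(t) = 1*0 = 0)
b(W) = 5/2 (b(W) = -10/(-4) = -10*(-¼) = 5/2)
g = 2*√2 (g = √(0 + 8) = √8 = 2*√2 ≈ 2.8284)
(b(2*(-4 + 5)) + w(-2)) + g = (5/2 + 0) + 2*√2 = 5/2 + 2*√2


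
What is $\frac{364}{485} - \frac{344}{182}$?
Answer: $- \frac{50296}{44135} \approx -1.1396$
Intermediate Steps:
$\frac{364}{485} - \frac{344}{182} = 364 \cdot \frac{1}{485} - \frac{172}{91} = \frac{364}{485} - \frac{172}{91} = - \frac{50296}{44135}$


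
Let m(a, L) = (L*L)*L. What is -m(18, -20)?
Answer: 8000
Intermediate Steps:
m(a, L) = L³ (m(a, L) = L²*L = L³)
-m(18, -20) = -1*(-20)³ = -1*(-8000) = 8000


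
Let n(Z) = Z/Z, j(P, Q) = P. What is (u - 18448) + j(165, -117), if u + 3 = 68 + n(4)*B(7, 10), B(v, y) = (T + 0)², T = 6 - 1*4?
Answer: -18214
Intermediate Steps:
T = 2 (T = 6 - 4 = 2)
n(Z) = 1
B(v, y) = 4 (B(v, y) = (2 + 0)² = 2² = 4)
u = 69 (u = -3 + (68 + 1*4) = -3 + (68 + 4) = -3 + 72 = 69)
(u - 18448) + j(165, -117) = (69 - 18448) + 165 = -18379 + 165 = -18214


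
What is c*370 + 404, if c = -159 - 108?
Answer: -98386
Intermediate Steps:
c = -267
c*370 + 404 = -267*370 + 404 = -98790 + 404 = -98386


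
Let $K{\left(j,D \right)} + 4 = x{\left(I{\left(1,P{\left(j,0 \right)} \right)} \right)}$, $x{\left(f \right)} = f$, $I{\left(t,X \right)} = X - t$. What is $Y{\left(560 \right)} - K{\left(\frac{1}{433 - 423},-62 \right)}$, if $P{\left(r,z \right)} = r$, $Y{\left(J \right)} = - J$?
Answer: $- \frac{5551}{10} \approx -555.1$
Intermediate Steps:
$K{\left(j,D \right)} = -5 + j$ ($K{\left(j,D \right)} = -4 + \left(j - 1\right) = -4 + \left(-1 + j\right) = -5 + j$)
$Y{\left(560 \right)} - K{\left(\frac{1}{433 - 423},-62 \right)} = \left(-1\right) 560 - \left(-5 + \frac{1}{433 - 423}\right) = -560 - \left(-5 + \frac{1}{10}\right) = -560 - - \frac{49}{10} = -560 + \frac{49}{10} = - \frac{5551}{10}$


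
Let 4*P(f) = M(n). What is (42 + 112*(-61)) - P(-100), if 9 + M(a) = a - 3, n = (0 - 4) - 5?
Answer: -27139/4 ≈ -6784.8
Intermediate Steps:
n = -9 (n = -4 - 5 = -9)
M(a) = -12 + a (M(a) = -9 + (a - 3) = -9 + (-3 + a) = -12 + a)
P(f) = -21/4 (P(f) = (-12 - 9)/4 = (¼)*(-21) = -21/4)
(42 + 112*(-61)) - P(-100) = (42 + 112*(-61)) - 1*(-21/4) = (42 - 6832) + 21/4 = -6790 + 21/4 = -27139/4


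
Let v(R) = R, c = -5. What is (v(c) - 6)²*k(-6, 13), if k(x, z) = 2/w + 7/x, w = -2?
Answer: -1573/6 ≈ -262.17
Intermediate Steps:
k(x, z) = -1 + 7/x (k(x, z) = 2/(-2) + 7/x = 2*(-½) + 7/x = -1 + 7/x)
(v(c) - 6)²*k(-6, 13) = (-5 - 6)²*((7 - 1*(-6))/(-6)) = (-11)²*(-(7 + 6)/6) = 121*(-⅙*13) = 121*(-13/6) = -1573/6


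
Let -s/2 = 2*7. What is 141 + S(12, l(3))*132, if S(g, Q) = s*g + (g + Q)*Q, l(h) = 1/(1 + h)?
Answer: -175227/4 ≈ -43807.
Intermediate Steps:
s = -28 (s = -4*7 = -2*14 = -28)
S(g, Q) = -28*g + Q*(Q + g) (S(g, Q) = -28*g + (g + Q)*Q = -28*g + (Q + g)*Q = -28*g + Q*(Q + g))
141 + S(12, l(3))*132 = 141 + ((1/(1 + 3))**2 - 28*12 + 12/(1 + 3))*132 = 141 + ((1/4)**2 - 336 + 12/4)*132 = 141 + ((1/4)**2 - 336 + (1/4)*12)*132 = 141 + (1/16 - 336 + 3)*132 = 141 - 5327/16*132 = 141 - 175791/4 = -175227/4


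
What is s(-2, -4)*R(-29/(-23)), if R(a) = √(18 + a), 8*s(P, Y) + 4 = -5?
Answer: -9*√10189/184 ≈ -4.9373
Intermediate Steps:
s(P, Y) = -9/8 (s(P, Y) = -½ + (⅛)*(-5) = -½ - 5/8 = -9/8)
s(-2, -4)*R(-29/(-23)) = -9*√(18 - 29/(-23))/8 = -9*√(18 - 29*(-1/23))/8 = -9*√(18 + 29/23)/8 = -9*√10189/184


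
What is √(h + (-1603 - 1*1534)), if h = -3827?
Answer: 2*I*√1741 ≈ 83.451*I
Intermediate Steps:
√(h + (-1603 - 1*1534)) = √(-3827 + (-1603 - 1*1534)) = √(-3827 + (-1603 - 1534)) = √(-3827 - 3137) = √(-6964) = 2*I*√1741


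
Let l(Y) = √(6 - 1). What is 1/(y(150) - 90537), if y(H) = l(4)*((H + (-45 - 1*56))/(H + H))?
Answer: -1629666000/147545070639599 - 2940*√5/147545070639599 ≈ -1.1045e-5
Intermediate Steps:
l(Y) = √5
y(H) = √5*(-101 + H)/(2*H) (y(H) = √5*((H + (-45 - 1*56))/(H + H)) = √5*((H + (-45 - 56))/((2*H))) = √5*((H - 101)*(1/(2*H))) = √5*((-101 + H)*(1/(2*H))) = √5*((-101 + H)/(2*H)) = √5*(-101 + H)/(2*H))
1/(y(150) - 90537) = 1/((½)*√5*(-101 + 150)/150 - 90537) = 1/((½)*√5*(1/150)*49 - 90537) = 1/(49*√5/300 - 90537) = 1/(-90537 + 49*√5/300)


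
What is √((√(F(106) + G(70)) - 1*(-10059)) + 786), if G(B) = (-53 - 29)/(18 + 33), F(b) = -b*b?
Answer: √(28207845 + 51*I*√29229018)/51 ≈ 104.14 + 0.50896*I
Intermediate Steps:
F(b) = -b²
G(B) = -82/51
√((√(F(106) + G(70)) - 1*(-10059)) + 786) = √((√(-1*106² - 82/51) - 1*(-10059)) + 786) = √((√(-1*11236 - 82/51) + 10059) + 786) = √((√(-11236 - 82/51) + 10059) + 786) = √((√(-573118/51) + 10059) + 786) = √((I*√29229018/51 + 10059) + 786) = √((10059 + I*√29229018/51) + 786) = √(10845 + I*√29229018/51)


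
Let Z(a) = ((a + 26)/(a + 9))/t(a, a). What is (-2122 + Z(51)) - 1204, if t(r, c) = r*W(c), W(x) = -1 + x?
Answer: -508877923/153000 ≈ -3326.0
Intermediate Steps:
t(r, c) = r*(-1 + c)
Z(a) = (26 + a)/(a*(-1 + a)*(9 + a)) (Z(a) = ((a + 26)/(a + 9))/((a*(-1 + a))) = ((26 + a)/(9 + a))*(1/(a*(-1 + a))) = (26 + a)/(a*(-1 + a)*(9 + a)))
(-2122 + Z(51)) - 1204 = (-2122 + (26 + 51)/(51*(-1 + 51)*(9 + 51))) - 1204 = (-2122 + (1/51)*77/(50*60)) - 1204 = (-2122 + (1/51)*(1/50)*(1/60)*77) - 1204 = (-2122 + 77/153000) - 1204 = -324665923/153000 - 1204 = -508877923/153000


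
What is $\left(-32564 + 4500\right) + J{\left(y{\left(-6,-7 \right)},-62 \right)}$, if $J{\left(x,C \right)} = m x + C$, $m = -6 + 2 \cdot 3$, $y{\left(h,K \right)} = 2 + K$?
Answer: $-28126$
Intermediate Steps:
$m = 0$ ($m = -6 + 6 = 0$)
$J{\left(x,C \right)} = C$ ($J{\left(x,C \right)} = 0 x + C = 0 + C = C$)
$\left(-32564 + 4500\right) + J{\left(y{\left(-6,-7 \right)},-62 \right)} = \left(-32564 + 4500\right) - 62 = -28064 - 62 = -28126$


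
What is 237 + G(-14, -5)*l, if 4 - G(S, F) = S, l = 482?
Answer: 8913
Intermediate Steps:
G(S, F) = 4 - S
237 + G(-14, -5)*l = 237 + (4 - 1*(-14))*482 = 237 + (4 + 14)*482 = 237 + 18*482 = 237 + 8676 = 8913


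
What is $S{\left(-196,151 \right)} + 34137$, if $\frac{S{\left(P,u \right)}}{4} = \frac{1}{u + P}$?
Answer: $\frac{1536161}{45} \approx 34137.0$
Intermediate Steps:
$S{\left(P,u \right)} = \frac{4}{P + u}$ ($S{\left(P,u \right)} = \frac{4}{u + P} = \frac{4}{P + u}$)
$S{\left(-196,151 \right)} + 34137 = \frac{4}{-196 + 151} + 34137 = \frac{4}{-45} + 34137 = 4 \left(- \frac{1}{45}\right) + 34137 = - \frac{4}{45} + 34137 = \frac{1536161}{45}$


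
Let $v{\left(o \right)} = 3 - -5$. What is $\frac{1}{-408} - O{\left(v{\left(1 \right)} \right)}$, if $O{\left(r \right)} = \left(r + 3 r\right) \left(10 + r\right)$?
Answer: $- \frac{235009}{408} \approx -576.0$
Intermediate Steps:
$v{\left(o \right)} = 8$ ($v{\left(o \right)} = 3 + 5 = 8$)
$O{\left(r \right)} = 4 r \left(10 + r\right)$
$\frac{1}{-408} - O{\left(v{\left(1 \right)} \right)} = \frac{1}{-408} - 4 \cdot 8 \left(10 + 8\right) = - \frac{1}{408} - 4 \cdot 8 \cdot 18 = - \frac{1}{408} - 576 = - \frac{235009}{408}$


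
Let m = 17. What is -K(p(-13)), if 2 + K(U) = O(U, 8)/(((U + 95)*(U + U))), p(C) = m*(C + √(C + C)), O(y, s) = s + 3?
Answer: (23596*√26 + 81317*I)/(34*(347*√26 + 1196*I)) ≈ 1.9999 - 0.00012551*I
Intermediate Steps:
O(y, s) = 3 + s
p(C) = 17*C + 17*√2*√C (p(C) = 17*(C + √(C + C)) = 17*(C + √(2*C)) = 17*(C + √2*√C) = 17*C + 17*√2*√C)
K(U) = -2 + 11/(2*U*(95 + U)) (K(U) = -2 + (3 + 8)/(((U + 95)*(U + U))) = -2 + 11/(((95 + U)*(2*U))) = -2 + 11/((2*U*(95 + U))) = -2 + 11*(1/(2*U*(95 + U))) = -2 + 11/(2*U*(95 + U)))
-K(p(-13)) = -(11 - 380*(17*(-13) + 17*√2*√(-13)) - 4*(17*(-13) + 17*√2*√(-13))²)/(2*(17*(-13) + 17*√2*√(-13))*(95 + (17*(-13) + 17*√2*√(-13)))) = -(11 - 380*(-221 + 17*√2*(I*√13)) - 4*(-221 + 17*√2*(I*√13))²)/(2*(-221 + 17*√2*(I*√13))*(95 + (-221 + 17*√2*(I*√13)))) = -(11 - 380*(-221 + 17*I*√26) - 4*(-221 + 17*I*√26)²)/(2*(-221 + 17*I*√26)*(95 + (-221 + 17*I*√26))) = -(11 + (83980 - 6460*I*√26) - 4*(-221 + 17*I*√26)²)/(2*(-221 + 17*I*√26)*(-126 + 17*I*√26)) = -(83991 - 4*(-221 + 17*I*√26)² - 6460*I*√26)/(2*(-221 + 17*I*√26)*(-126 + 17*I*√26))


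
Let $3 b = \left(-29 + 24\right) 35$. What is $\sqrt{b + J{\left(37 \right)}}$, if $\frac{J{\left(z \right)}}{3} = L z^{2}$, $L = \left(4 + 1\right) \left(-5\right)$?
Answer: $\frac{10 i \sqrt{9246}}{3} \approx 320.52 i$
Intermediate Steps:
$L = -25$ ($L = 5 \left(-5\right) = -25$)
$J{\left(z \right)} = - 75 z^{2}$ ($J{\left(z \right)} = 3 \left(- 25 z^{2}\right) = - 75 z^{2}$)
$b = - \frac{175}{3}$ ($b = \frac{\left(-29 + 24\right) 35}{3} = \frac{\left(-5\right) 35}{3} = \frac{1}{3} \left(-175\right) = - \frac{175}{3} \approx -58.333$)
$\sqrt{b + J{\left(37 \right)}} = \sqrt{- \frac{175}{3} - 75 \cdot 37^{2}} = \sqrt{- \frac{175}{3} - 102675} = \sqrt{- \frac{308200}{3}} = \frac{10 i \sqrt{9246}}{3}$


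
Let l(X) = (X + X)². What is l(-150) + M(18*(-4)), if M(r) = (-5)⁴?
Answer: 90625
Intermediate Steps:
M(r) = 625
l(X) = 4*X² (l(X) = (2*X)² = 4*X²)
l(-150) + M(18*(-4)) = 4*(-150)² + 625 = 4*22500 + 625 = 90000 + 625 = 90625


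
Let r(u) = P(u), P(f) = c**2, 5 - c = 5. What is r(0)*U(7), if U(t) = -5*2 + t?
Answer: 0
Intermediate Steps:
c = 0 (c = 5 - 1*5 = 5 - 5 = 0)
P(f) = 0 (P(f) = 0**2 = 0)
r(u) = 0
U(t) = -10 + t
r(0)*U(7) = 0*(-10 + 7) = 0*(-3) = 0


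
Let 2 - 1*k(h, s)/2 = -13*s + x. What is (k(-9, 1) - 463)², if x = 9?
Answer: 203401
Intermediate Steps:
k(h, s) = -14 + 26*s (k(h, s) = 4 - 2*(-13*s + 9) = 4 - 2*(9 - 13*s) = 4 + (-18 + 26*s) = -14 + 26*s)
(k(-9, 1) - 463)² = ((-14 + 26*1) - 463)² = ((-14 + 26) - 463)² = (12 - 463)² = (-451)² = 203401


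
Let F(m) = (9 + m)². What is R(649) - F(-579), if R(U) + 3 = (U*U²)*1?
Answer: 273034546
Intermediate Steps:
R(U) = -3 + U³ (R(U) = -3 + (U*U²)*1 = -3 + U³*1 = -3 + U³)
R(649) - F(-579) = (-3 + 649³) - (9 - 579)² = (-3 + 273359449) - 1*(-570)² = 273359446 - 1*324900 = 273359446 - 324900 = 273034546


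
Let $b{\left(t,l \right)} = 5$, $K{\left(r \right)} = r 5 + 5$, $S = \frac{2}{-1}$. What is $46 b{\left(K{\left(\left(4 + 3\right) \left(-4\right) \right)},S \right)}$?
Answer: $230$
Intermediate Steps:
$S = -2$ ($S = 2 \left(-1\right) = -2$)
$K{\left(r \right)} = 5 + 5 r$ ($K{\left(r \right)} = 5 r + 5 = 5 + 5 r$)
$46 b{\left(K{\left(\left(4 + 3\right) \left(-4\right) \right)},S \right)} = 46 \cdot 5 = 230$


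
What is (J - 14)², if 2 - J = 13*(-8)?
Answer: 8464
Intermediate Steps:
J = 106 (J = 2 - 13*(-8) = 2 - 1*(-104) = 2 + 104 = 106)
(J - 14)² = (106 - 14)² = 92² = 8464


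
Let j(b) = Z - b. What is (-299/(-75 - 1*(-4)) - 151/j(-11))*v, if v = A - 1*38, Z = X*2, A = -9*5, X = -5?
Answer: 865026/71 ≈ 12183.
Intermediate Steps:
A = -45
Z = -10 (Z = -5*2 = -10)
j(b) = -10 - b
v = -83 (v = -45 - 1*38 = -45 - 38 = -83)
(-299/(-75 - 1*(-4)) - 151/j(-11))*v = (-299/(-75 - 1*(-4)) - 151/(-10 - 1*(-11)))*(-83) = (-299/(-75 + 4) - 151/(-10 + 11))*(-83) = (-299/(-71) - 151/1)*(-83) = (-299*(-1/71) - 151*1)*(-83) = (299/71 - 151)*(-83) = -10422/71*(-83) = 865026/71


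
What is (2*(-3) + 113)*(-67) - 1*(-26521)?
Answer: 19352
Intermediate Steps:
(2*(-3) + 113)*(-67) - 1*(-26521) = (-6 + 113)*(-67) + 26521 = 107*(-67) + 26521 = -7169 + 26521 = 19352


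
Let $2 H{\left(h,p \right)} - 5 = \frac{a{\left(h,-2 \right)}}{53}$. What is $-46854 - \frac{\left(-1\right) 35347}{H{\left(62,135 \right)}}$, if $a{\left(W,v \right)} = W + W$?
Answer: $- \frac{14479424}{389} \approx -37222.0$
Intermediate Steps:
$a{\left(W,v \right)} = 2 W$
$H{\left(h,p \right)} = \frac{5}{2} + \frac{h}{53}$ ($H{\left(h,p \right)} = \frac{5}{2} + \frac{2 h \frac{1}{53}}{2} = \frac{5}{2} + \frac{\frac{2}{53} h}{2} = \frac{5}{2} + \frac{h}{53}$)
$-46854 - \frac{\left(-1\right) 35347}{H{\left(62,135 \right)}} = -46854 - \frac{\left(-1\right) 35347}{\frac{5}{2} + \frac{1}{53} \cdot 62} = -46854 - - \frac{35347}{\frac{5}{2} + \frac{62}{53}} = -46854 - - \frac{35347}{\frac{389}{106}} = -46854 - \left(-35347\right) \frac{106}{389} = -46854 - - \frac{3746782}{389} = -46854 + \frac{3746782}{389} = - \frac{14479424}{389}$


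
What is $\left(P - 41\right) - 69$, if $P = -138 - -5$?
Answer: $-243$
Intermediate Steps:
$P = -133$ ($P = -138 + 5 = -133$)
$\left(P - 41\right) - 69 = \left(-133 - 41\right) - 69 = -174 - 69 = -243$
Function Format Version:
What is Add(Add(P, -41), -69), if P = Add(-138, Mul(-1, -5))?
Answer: -243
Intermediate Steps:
P = -133 (P = Add(-138, 5) = -133)
Add(Add(P, -41), -69) = Add(Add(-133, -41), -69) = Add(-174, -69) = -243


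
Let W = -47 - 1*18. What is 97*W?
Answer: -6305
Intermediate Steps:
W = -65 (W = -47 - 18 = -65)
97*W = 97*(-65) = -6305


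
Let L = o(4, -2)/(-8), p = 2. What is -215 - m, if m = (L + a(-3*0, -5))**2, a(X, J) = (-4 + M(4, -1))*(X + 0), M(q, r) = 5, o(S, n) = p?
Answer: -3441/16 ≈ -215.06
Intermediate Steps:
o(S, n) = 2
a(X, J) = X (a(X, J) = (-4 + 5)*(X + 0) = 1*X = X)
L = -1/4 (L = 2/(-8) = 2*(-1/8) = -1/4 ≈ -0.25000)
m = 1/16 (m = (-1/4 - 3*0)**2 = (-1/4 + 0)**2 = (-1/4)**2 = 1/16 ≈ 0.062500)
-215 - m = -215 - 1*1/16 = -215 - 1/16 = -3441/16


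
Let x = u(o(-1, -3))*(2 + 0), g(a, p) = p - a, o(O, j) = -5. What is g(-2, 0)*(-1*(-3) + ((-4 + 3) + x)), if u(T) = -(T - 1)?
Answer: 28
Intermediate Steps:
u(T) = 1 - T (u(T) = -(-1 + T) = 1 - T)
x = 12 (x = (1 - 1*(-5))*(2 + 0) = (1 + 5)*2 = 6*2 = 12)
g(-2, 0)*(-1*(-3) + ((-4 + 3) + x)) = (0 - 1*(-2))*(-1*(-3) + ((-4 + 3) + 12)) = (0 + 2)*(3 + (-1 + 12)) = 2*(3 + 11) = 2*14 = 28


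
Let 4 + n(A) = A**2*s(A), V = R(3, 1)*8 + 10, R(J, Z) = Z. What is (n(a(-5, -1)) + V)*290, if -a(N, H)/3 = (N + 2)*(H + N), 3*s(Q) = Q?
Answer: -15217460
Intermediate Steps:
s(Q) = Q/3
V = 18 (V = 1*8 + 10 = 8 + 10 = 18)
a(N, H) = -3*(2 + N)*(H + N) (a(N, H) = -3*(N + 2)*(H + N) = -3*(2 + N)*(H + N))
n(A) = -4 + A**3/3 (n(A) = -4 + A**2*(A/3) = -4 + A**3/3)
(n(a(-5, -1)) + V)*290 = ((-4 + (-6*(-1) - 6*(-5) - 3*(-5)**2 - 3*(-1)*(-5))**3/3) + 18)*290 = ((-4 + (6 + 30 - 3*25 - 15)**3/3) + 18)*290 = ((-4 + (6 + 30 - 75 - 15)**3/3) + 18)*290 = ((-4 + (1/3)*(-54)**3) + 18)*290 = ((-4 + (1/3)*(-157464)) + 18)*290 = ((-4 - 52488) + 18)*290 = (-52492 + 18)*290 = -52474*290 = -15217460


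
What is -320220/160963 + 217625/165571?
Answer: -17989572745/26650804873 ≈ -0.67501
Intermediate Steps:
-320220/160963 + 217625/165571 = -17989572745/26650804873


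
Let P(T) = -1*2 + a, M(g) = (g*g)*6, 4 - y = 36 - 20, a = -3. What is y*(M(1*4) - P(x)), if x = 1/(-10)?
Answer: -1212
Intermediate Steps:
x = -⅒ ≈ -0.10000
y = -12 (y = 4 - (36 - 20) = 4 - 1*16 = 4 - 16 = -12)
M(g) = 6*g² (M(g) = g²*6 = 6*g²)
P(T) = -5 (P(T) = -1*2 - 3 = -2 - 3 = -5)
y*(M(1*4) - P(x)) = -12*(6*(1*4)² - 1*(-5)) = -12*(6*4² + 5) = -12*(6*16 + 5) = -12*(96 + 5) = -12*101 = -1212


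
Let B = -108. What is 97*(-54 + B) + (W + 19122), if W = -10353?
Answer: -6945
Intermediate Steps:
97*(-54 + B) + (W + 19122) = 97*(-54 - 108) + (-10353 + 19122) = 97*(-162) + 8769 = -15714 + 8769 = -6945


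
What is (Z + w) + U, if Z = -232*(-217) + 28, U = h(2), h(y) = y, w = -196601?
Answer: -146227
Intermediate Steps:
U = 2
Z = 50372 (Z = 50344 + 28 = 50372)
(Z + w) + U = (50372 - 196601) + 2 = -146229 + 2 = -146227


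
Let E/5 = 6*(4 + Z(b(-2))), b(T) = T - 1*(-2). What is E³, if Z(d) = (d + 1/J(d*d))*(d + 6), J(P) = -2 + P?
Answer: 27000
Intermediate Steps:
b(T) = 2 + T (b(T) = T + 2 = 2 + T)
Z(d) = (6 + d)*(d + 1/(-2 + d²)) (Z(d) = (d + 1/(-2 + d*d))*(d + 6) = (d + 1/(-2 + d²))*(6 + d) = (6 + d)*(d + 1/(-2 + d²)))
E = 30 (E = 5*(6*(4 + (6 + (2 - 2) + (2 - 2)*(-2 + (2 - 2)²)*(6 + (2 - 2)))/(-2 + (2 - 2)²))) = 5*(6*(4 + (6 + 0 + 0*(-2 + 0²)*(6 + 0))/(-2 + 0²))) = 5*(6*(4 + (6 + 0 + 0*(-2 + 0)*6)/(-2 + 0))) = 5*(6*(4 + (6 + 0 + 0*(-2)*6)/(-2))) = 5*(6*(4 - (6 + 0 + 0)/2)) = 5*(6*(4 - ½*6)) = 5*(6*(4 - 3)) = 5*(6*1) = 5*6 = 30)
E³ = 30³ = 27000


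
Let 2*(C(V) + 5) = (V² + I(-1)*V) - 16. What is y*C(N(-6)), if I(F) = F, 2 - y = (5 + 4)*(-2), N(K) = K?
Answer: 160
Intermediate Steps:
y = 20 (y = 2 - (5 + 4)*(-2) = 2 - 9*(-2) = 2 - 1*(-18) = 2 + 18 = 20)
C(V) = -13 + V²/2 - V/2 (C(V) = -5 + ((V² - V) - 16)/2 = -5 + (-16 + V² - V)/2 = -5 + (-8 + V²/2 - V/2) = -13 + V²/2 - V/2)
y*C(N(-6)) = 20*(-13 + (½)*(-6)² - ½*(-6)) = 20*(-13 + (½)*36 + 3) = 20*(-13 + 18 + 3) = 20*8 = 160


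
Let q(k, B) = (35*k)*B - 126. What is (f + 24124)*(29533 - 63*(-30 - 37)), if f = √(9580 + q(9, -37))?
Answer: 814281496 + 33754*I*√2201 ≈ 8.1428e+8 + 1.5836e+6*I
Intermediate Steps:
q(k, B) = -126 + 35*B*k (q(k, B) = 35*B*k - 126 = -126 + 35*B*k)
f = I*√2201 (f = √(9580 + (-126 + 35*(-37)*9)) = √(9580 + (-126 - 11655)) = √(9580 - 11781) = √(-2201) = I*√2201 ≈ 46.915*I)
(f + 24124)*(29533 - 63*(-30 - 37)) = (I*√2201 + 24124)*(29533 - 63*(-30 - 37)) = (24124 + I*√2201)*(29533 - 63*(-67)) = (24124 + I*√2201)*(29533 + 4221) = (24124 + I*√2201)*33754 = 814281496 + 33754*I*√2201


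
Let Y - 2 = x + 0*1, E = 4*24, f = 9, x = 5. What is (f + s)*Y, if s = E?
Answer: 735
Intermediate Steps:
E = 96
s = 96
Y = 7 (Y = 2 + (5 + 0*1) = 2 + (5 + 0) = 2 + 5 = 7)
(f + s)*Y = (9 + 96)*7 = 105*7 = 735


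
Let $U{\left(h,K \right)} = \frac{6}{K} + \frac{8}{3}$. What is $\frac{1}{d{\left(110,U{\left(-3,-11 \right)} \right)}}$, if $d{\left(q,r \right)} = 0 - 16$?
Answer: $- \frac{1}{16} \approx -0.0625$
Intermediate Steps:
$U{\left(h,K \right)} = \frac{8}{3} + \frac{6}{K}$ ($U{\left(h,K \right)} = \frac{6}{K} + 8 \cdot \frac{1}{3} = \frac{6}{K} + \frac{8}{3} = \frac{8}{3} + \frac{6}{K}$)
$d{\left(q,r \right)} = -16$ ($d{\left(q,r \right)} = 0 - 16 = -16$)
$\frac{1}{d{\left(110,U{\left(-3,-11 \right)} \right)}} = \frac{1}{-16} = - \frac{1}{16}$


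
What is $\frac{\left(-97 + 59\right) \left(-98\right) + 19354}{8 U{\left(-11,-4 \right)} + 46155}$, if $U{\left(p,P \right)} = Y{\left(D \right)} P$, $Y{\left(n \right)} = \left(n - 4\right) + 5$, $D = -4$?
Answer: $\frac{23078}{46251} \approx 0.49897$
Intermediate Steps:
$Y{\left(n \right)} = 1 + n$ ($Y{\left(n \right)} = \left(-4 + n\right) + 5 = 1 + n$)
$U{\left(p,P \right)} = - 3 P$ ($U{\left(p,P \right)} = \left(1 - 4\right) P = - 3 P$)
$\frac{\left(-97 + 59\right) \left(-98\right) + 19354}{8 U{\left(-11,-4 \right)} + 46155} = \frac{\left(-97 + 59\right) \left(-98\right) + 19354}{8 \left(\left(-3\right) \left(-4\right)\right) + 46155} = \frac{\left(-38\right) \left(-98\right) + 19354}{8 \cdot 12 + 46155} = \frac{3724 + 19354}{96 + 46155} = \frac{23078}{46251}$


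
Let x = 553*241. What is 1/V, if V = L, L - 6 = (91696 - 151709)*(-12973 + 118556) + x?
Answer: -1/6336219300 ≈ -1.5782e-10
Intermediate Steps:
x = 133273
L = -6336219300 (L = 6 + ((91696 - 151709)*(-12973 + 118556) + 133273) = 6 + (-60013*105583 + 133273) = 6 + (-6336352579 + 133273) = 6 - 6336219306 = -6336219300)
V = -6336219300
1/V = 1/(-6336219300) = -1/6336219300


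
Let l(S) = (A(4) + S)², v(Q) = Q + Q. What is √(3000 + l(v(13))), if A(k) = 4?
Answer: 10*√39 ≈ 62.450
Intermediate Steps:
v(Q) = 2*Q
l(S) = (4 + S)²
√(3000 + l(v(13))) = √(3000 + (4 + 2*13)²) = √(3000 + (4 + 26)²) = √(3000 + 30²) = √(3000 + 900) = √3900 = 10*√39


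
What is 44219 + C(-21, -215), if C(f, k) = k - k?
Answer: 44219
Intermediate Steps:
C(f, k) = 0
44219 + C(-21, -215) = 44219 + 0 = 44219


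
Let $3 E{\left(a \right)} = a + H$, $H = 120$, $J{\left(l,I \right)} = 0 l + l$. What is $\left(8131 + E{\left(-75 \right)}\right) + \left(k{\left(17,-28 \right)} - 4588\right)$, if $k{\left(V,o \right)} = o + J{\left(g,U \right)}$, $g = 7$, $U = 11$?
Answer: $3537$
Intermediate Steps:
$J{\left(l,I \right)} = l$ ($J{\left(l,I \right)} = 0 + l = l$)
$E{\left(a \right)} = 40 + \frac{a}{3}$ ($E{\left(a \right)} = \frac{a + 120}{3} = \frac{120 + a}{3} = 40 + \frac{a}{3}$)
$k{\left(V,o \right)} = 7 + o$ ($k{\left(V,o \right)} = o + 7 = 7 + o$)
$\left(8131 + E{\left(-75 \right)}\right) + \left(k{\left(17,-28 \right)} - 4588\right) = \left(8131 + \left(40 + \frac{1}{3} \left(-75\right)\right)\right) + \left(\left(7 - 28\right) - 4588\right) = \left(8131 + \left(40 - 25\right)\right) - 4609 = \left(8131 + 15\right) - 4609 = 8146 - 4609 = 3537$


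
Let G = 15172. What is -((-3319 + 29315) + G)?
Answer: -41168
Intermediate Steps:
-((-3319 + 29315) + G) = -((-3319 + 29315) + 15172) = -(25996 + 15172) = -1*41168 = -41168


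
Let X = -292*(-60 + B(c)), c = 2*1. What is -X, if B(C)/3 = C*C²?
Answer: -10512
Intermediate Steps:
c = 2
B(C) = 3*C³ (B(C) = 3*(C*C²) = 3*C³)
X = 10512 (X = -292*(-60 + 3*2³) = -292*(-60 + 3*8) = -292*(-60 + 24) = -292*(-36) = 10512)
-X = -1*10512 = -10512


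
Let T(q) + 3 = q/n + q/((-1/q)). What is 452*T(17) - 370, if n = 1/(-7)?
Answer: -186142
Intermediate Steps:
n = -⅐ ≈ -0.14286
T(q) = -3 - q² - 7*q (T(q) = -3 + (q/(-⅐) + q/((-1/q))) = -3 + (q*(-7) + q*(-q)) = -3 + (-7*q - q²) = -3 + (-q² - 7*q) = -3 - q² - 7*q)
452*T(17) - 370 = 452*(-3 - 1*17² - 7*17) - 370 = 452*(-3 - 1*289 - 119) - 370 = 452*(-3 - 289 - 119) - 370 = 452*(-411) - 370 = -185772 - 370 = -186142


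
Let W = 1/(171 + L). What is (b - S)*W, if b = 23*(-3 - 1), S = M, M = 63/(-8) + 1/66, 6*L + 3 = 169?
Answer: -22213/52448 ≈ -0.42352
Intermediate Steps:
L = 83/3 (L = -½ + (⅙)*169 = -½ + 169/6 = 83/3 ≈ 27.667)
M = -2075/264 (M = 63*(-⅛) + 1*(1/66) = -63/8 + 1/66 = -2075/264 ≈ -7.8598)
S = -2075/264 ≈ -7.8598
W = 3/596 (W = 1/(171 + 83/3) = 1/(596/3) = 3/596 ≈ 0.0050336)
b = -92 (b = 23*(-4) = -92)
(b - S)*W = (-92 - 1*(-2075/264))*(3/596) = (-92 + 2075/264)*(3/596) = -22213/264*3/596 = -22213/52448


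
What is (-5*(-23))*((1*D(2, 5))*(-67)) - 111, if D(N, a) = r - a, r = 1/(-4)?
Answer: 161361/4 ≈ 40340.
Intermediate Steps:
r = -¼ ≈ -0.25000
D(N, a) = -¼ - a
(-5*(-23))*((1*D(2, 5))*(-67)) - 111 = (-5*(-23))*((1*(-¼ - 1*5))*(-67)) - 111 = 115*((1*(-¼ - 5))*(-67)) - 111 = 115*((1*(-21/4))*(-67)) - 111 = 115*(-21/4*(-67)) - 111 = 115*(1407/4) - 111 = 161805/4 - 111 = 161361/4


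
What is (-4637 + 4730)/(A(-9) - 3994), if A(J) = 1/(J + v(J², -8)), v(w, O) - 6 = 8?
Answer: -465/19969 ≈ -0.023286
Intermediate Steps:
v(w, O) = 14 (v(w, O) = 6 + 8 = 14)
A(J) = 1/(14 + J) (A(J) = 1/(J + 14) = 1/(14 + J))
(-4637 + 4730)/(A(-9) - 3994) = (-4637 + 4730)/(1/(14 - 9) - 3994) = 93/(1/5 - 3994) = 93/(⅕ - 3994) = 93/(-19969/5) = 93*(-5/19969) = -465/19969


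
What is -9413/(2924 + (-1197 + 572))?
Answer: -9413/2299 ≈ -4.0944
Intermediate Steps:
-9413/(2924 + (-1197 + 572)) = -9413/(2924 - 625) = -9413/2299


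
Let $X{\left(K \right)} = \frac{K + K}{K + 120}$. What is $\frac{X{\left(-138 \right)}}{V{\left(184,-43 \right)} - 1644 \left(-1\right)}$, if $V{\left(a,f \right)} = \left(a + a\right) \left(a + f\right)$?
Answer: $\frac{23}{80298} \approx 0.00028643$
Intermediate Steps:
$V{\left(a,f \right)} = 2 a \left(a + f\right)$
$X{\left(K \right)} = \frac{2 K}{120 + K}$
$\frac{X{\left(-138 \right)}}{V{\left(184,-43 \right)} - 1644 \left(-1\right)} = \frac{2 \left(-138\right) \frac{1}{120 - 138}}{2 \cdot 184 \left(184 - 43\right) - 1644 \left(-1\right)} = \frac{2 \left(-138\right) \frac{1}{-18}}{2 \cdot 184 \cdot 141 - -1644} = \frac{2 \left(-138\right) \left(- \frac{1}{18}\right)}{51888 + 1644} = \frac{46}{3 \cdot 53532} = \frac{46}{3} \cdot \frac{1}{53532} = \frac{23}{80298}$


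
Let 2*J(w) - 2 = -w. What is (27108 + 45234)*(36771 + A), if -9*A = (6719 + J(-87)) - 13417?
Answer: 2713568515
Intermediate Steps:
J(w) = 1 - w/2 (J(w) = 1 + (-w)/2 = 1 - w/2)
A = 13307/18 (A = -((6719 + (1 - ½*(-87))) - 13417)/9 = -((6719 + (1 + 87/2)) - 13417)/9 = -((6719 + 89/2) - 13417)/9 = -(13527/2 - 13417)/9 = -⅑*(-13307/2) = 13307/18 ≈ 739.28)
(27108 + 45234)*(36771 + A) = (27108 + 45234)*(36771 + 13307/18) = 72342*(675185/18) = 2713568515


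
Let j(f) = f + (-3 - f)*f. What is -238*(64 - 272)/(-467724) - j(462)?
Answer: 25066252232/116931 ≈ 2.1437e+5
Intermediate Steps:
j(f) = f + f*(-3 - f)
-238*(64 - 272)/(-467724) - j(462) = -238*(64 - 272)/(-467724) - (-1)*462*(2 + 462) = -238*(-208)*(-1/467724) - (-1)*462*464 = 49504*(-1/467724) - 1*(-214368) = -12376/116931 + 214368 = 25066252232/116931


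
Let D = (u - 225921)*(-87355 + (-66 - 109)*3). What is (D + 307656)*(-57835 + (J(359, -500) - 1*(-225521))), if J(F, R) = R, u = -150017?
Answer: 5523447448503856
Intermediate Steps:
D = 33037431440 (D = (-150017 - 225921)*(-87355 + (-66 - 109)*3) = -375938*(-87355 - 175*3) = -375938*(-87355 - 525) = -375938*(-87880) = 33037431440)
(D + 307656)*(-57835 + (J(359, -500) - 1*(-225521))) = (33037431440 + 307656)*(-57835 + (-500 - 1*(-225521))) = 33037739096*(-57835 + (-500 + 225521)) = 33037739096*(-57835 + 225021) = 33037739096*167186 = 5523447448503856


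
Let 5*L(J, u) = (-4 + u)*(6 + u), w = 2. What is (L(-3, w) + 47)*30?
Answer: 1314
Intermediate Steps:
L(J, u) = (-4 + u)*(6 + u)/5 (L(J, u) = ((-4 + u)*(6 + u))/5 = (-4 + u)*(6 + u)/5)
(L(-3, w) + 47)*30 = ((-24/5 + (⅕)*2² + (⅖)*2) + 47)*30 = ((-24/5 + (⅕)*4 + ⅘) + 47)*30 = ((-24/5 + ⅘ + ⅘) + 47)*30 = (-16/5 + 47)*30 = (219/5)*30 = 1314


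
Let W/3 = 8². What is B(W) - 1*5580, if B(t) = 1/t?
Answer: -1071359/192 ≈ -5580.0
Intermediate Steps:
W = 192 (W = 3*8² = 3*64 = 192)
B(W) - 1*5580 = 1/192 - 1*5580 = 1/192 - 5580 = -1071359/192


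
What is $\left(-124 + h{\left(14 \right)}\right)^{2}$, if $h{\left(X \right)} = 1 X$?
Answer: $12100$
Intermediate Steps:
$h{\left(X \right)} = X$
$\left(-124 + h{\left(14 \right)}\right)^{2} = \left(-124 + 14\right)^{2} = \left(-110\right)^{2} = 12100$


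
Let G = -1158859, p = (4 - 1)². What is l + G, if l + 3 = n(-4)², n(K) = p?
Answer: -1158781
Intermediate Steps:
p = 9 (p = 3² = 9)
n(K) = 9
l = 78 (l = -3 + 9² = -3 + 81 = 78)
l + G = 78 - 1158859 = -1158781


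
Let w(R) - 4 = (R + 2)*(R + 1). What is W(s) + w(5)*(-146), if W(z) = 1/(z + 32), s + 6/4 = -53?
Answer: -302222/45 ≈ -6716.0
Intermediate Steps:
s = -109/2 (s = -3/2 - 53 = -109/2 ≈ -54.500)
W(z) = 1/(32 + z)
w(R) = 4 + (1 + R)*(2 + R) (w(R) = 4 + (R + 2)*(R + 1) = 4 + (2 + R)*(1 + R) = 4 + (1 + R)*(2 + R))
W(s) + w(5)*(-146) = 1/(32 - 109/2) + (6 + 5² + 3*5)*(-146) = 1/(-45/2) + (6 + 25 + 15)*(-146) = -2/45 + 46*(-146) = -2/45 - 6716 = -302222/45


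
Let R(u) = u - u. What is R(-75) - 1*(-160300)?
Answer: 160300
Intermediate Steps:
R(u) = 0
R(-75) - 1*(-160300) = 0 - 1*(-160300) = 0 + 160300 = 160300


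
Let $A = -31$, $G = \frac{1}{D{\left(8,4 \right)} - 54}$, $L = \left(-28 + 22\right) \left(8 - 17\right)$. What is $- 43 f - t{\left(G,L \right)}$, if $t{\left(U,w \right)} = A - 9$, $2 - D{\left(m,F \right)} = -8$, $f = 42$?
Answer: $-1766$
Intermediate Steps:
$D{\left(m,F \right)} = 10$ ($D{\left(m,F \right)} = 2 - -8 = 2 + 8 = 10$)
$L = 54$ ($L = \left(-6\right) \left(-9\right) = 54$)
$G = - \frac{1}{44}$ ($G = \frac{1}{10 - 54} = \frac{1}{-44} = - \frac{1}{44} \approx -0.022727$)
$t{\left(U,w \right)} = -40$ ($t{\left(U,w \right)} = -31 - 9 = -40$)
$- 43 f - t{\left(G,L \right)} = \left(-43\right) 42 - -40 = -1806 + 40 = -1766$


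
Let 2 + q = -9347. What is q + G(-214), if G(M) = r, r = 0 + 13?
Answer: -9336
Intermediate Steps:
q = -9349 (q = -2 - 9347 = -9349)
r = 13
G(M) = 13
q + G(-214) = -9349 + 13 = -9336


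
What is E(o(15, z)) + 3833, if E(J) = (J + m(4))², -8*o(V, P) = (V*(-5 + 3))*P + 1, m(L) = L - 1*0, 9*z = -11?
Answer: 2208097/576 ≈ 3833.5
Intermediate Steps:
z = -11/9 (z = (⅑)*(-11) = -11/9 ≈ -1.2222)
m(L) = L (m(L) = L + 0 = L)
o(V, P) = -⅛ + P*V/4 (o(V, P) = -((V*(-5 + 3))*P + 1)/8 = -((V*(-2))*P + 1)/8 = -((-2*V)*P + 1)/8 = -(-2*P*V + 1)/8 = -(1 - 2*P*V)/8 = -⅛ + P*V/4)
E(J) = (4 + J)² (E(J) = (J + 4)² = (4 + J)²)
E(o(15, z)) + 3833 = (4 + (-⅛ + (¼)*(-11/9)*15))² + 3833 = (4 + (-⅛ - 55/12))² + 3833 = (4 - 113/24)² + 3833 = (-17/24)² + 3833 = 289/576 + 3833 = 2208097/576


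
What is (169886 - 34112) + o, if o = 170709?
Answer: 306483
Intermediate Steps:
(169886 - 34112) + o = (169886 - 34112) + 170709 = 135774 + 170709 = 306483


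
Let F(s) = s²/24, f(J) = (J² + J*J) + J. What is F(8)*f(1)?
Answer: 8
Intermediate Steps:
f(J) = J + 2*J² (f(J) = (J² + J²) + J = 2*J² + J = J + 2*J²)
F(s) = s²/24
F(8)*f(1) = ((1/24)*8²)*(1*(1 + 2*1)) = ((1/24)*64)*(1*(1 + 2)) = 8*(1*3)/3 = (8/3)*3 = 8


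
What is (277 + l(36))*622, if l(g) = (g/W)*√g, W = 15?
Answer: 906254/5 ≈ 1.8125e+5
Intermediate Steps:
l(g) = g^(3/2)/15 (l(g) = (g/15)*√g = g^(3/2)/15)
(277 + l(36))*622 = (277 + 36^(3/2)/15)*622 = (277 + (1/15)*216)*622 = (277 + 72/5)*622 = (1457/5)*622 = 906254/5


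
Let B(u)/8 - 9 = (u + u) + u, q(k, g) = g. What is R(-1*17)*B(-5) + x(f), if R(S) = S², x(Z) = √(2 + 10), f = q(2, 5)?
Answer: -13872 + 2*√3 ≈ -13869.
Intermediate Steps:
f = 5
x(Z) = 2*√3 (x(Z) = √12 = 2*√3)
B(u) = 72 + 24*u (B(u) = 72 + 8*((u + u) + u) = 72 + 8*(2*u + u) = 72 + 8*(3*u) = 72 + 24*u)
R(-1*17)*B(-5) + x(f) = (-1*17)²*(72 + 24*(-5)) + 2*√3 = (-17)²*(72 - 120) + 2*√3 = 289*(-48) + 2*√3 = -13872 + 2*√3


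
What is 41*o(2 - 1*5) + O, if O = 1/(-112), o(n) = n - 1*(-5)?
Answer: 9183/112 ≈ 81.991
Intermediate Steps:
o(n) = 5 + n (o(n) = n + 5 = 5 + n)
O = -1/112 ≈ -0.0089286
41*o(2 - 1*5) + O = 41*(5 + (2 - 1*5)) - 1/112 = 41*(5 + (2 - 5)) - 1/112 = 41*(5 - 3) - 1/112 = 41*2 - 1/112 = 82 - 1/112 = 9183/112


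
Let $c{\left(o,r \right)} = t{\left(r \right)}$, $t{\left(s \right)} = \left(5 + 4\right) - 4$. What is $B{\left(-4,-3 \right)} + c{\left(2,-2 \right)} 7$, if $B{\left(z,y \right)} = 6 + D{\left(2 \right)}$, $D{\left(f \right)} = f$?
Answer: $43$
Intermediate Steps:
$t{\left(s \right)} = 5$ ($t{\left(s \right)} = 9 - 4 = 5$)
$c{\left(o,r \right)} = 5$
$B{\left(z,y \right)} = 8$ ($B{\left(z,y \right)} = 6 + 2 = 8$)
$B{\left(-4,-3 \right)} + c{\left(2,-2 \right)} 7 = 8 + 5 \cdot 7 = 8 + 35 = 43$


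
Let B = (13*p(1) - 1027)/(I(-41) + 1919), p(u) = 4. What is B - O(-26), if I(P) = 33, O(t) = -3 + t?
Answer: 55633/1952 ≈ 28.501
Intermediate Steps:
B = -975/1952 (B = (13*4 - 1027)/(33 + 1919) = (52 - 1027)/1952 = -975*1/1952 = -975/1952 ≈ -0.49949)
B - O(-26) = -975/1952 - (-3 - 26) = -975/1952 - 1*(-29) = -975/1952 + 29 = 55633/1952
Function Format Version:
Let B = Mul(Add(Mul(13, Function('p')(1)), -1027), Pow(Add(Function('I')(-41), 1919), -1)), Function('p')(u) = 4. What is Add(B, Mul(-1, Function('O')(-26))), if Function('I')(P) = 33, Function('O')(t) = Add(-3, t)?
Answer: Rational(55633, 1952) ≈ 28.501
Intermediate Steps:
B = Rational(-975, 1952) (B = Mul(Add(Mul(13, 4), -1027), Pow(Add(33, 1919), -1)) = Mul(Add(52, -1027), Pow(1952, -1)) = Mul(-975, Rational(1, 1952)) = Rational(-975, 1952) ≈ -0.49949)
Add(B, Mul(-1, Function('O')(-26))) = Add(Rational(-975, 1952), Mul(-1, Add(-3, -26))) = Add(Rational(-975, 1952), Mul(-1, -29)) = Add(Rational(-975, 1952), 29) = Rational(55633, 1952)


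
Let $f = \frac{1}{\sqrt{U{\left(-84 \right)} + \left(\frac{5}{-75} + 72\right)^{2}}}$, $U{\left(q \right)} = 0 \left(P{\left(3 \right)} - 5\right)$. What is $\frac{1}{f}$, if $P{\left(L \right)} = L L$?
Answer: $\frac{1079}{15} \approx 71.933$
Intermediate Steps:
$P{\left(L \right)} = L^{2}$
$U{\left(q \right)} = 0$ ($U{\left(q \right)} = 0 \left(3^{2} - 5\right) = 0 \left(9 - 5\right) = 0 \cdot 4 = 0$)
$f = \frac{15}{1079}$ ($f = \frac{1}{\sqrt{0 + \left(\frac{5}{-75} + 72\right)^{2}}} = \frac{1}{\sqrt{0 + \left(5 \left(- \frac{1}{75}\right) + 72\right)^{2}}} = \frac{1}{\sqrt{0 + \left(- \frac{1}{15} + 72\right)^{2}}} = \frac{1}{\sqrt{0 + \left(\frac{1079}{15}\right)^{2}}} = \frac{1}{\sqrt{0 + \frac{1164241}{225}}} = \frac{1}{\sqrt{\frac{1164241}{225}}} = \frac{1}{\frac{1079}{15}} = \frac{15}{1079} \approx 0.013902$)
$\frac{1}{f} = \frac{1}{\frac{15}{1079}} = \frac{1079}{15}$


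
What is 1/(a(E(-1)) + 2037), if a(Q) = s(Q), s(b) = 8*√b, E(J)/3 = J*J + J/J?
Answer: 679/1382995 - 8*√6/4148985 ≈ 0.00048624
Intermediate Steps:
E(J) = 3 + 3*J² (E(J) = 3*(J*J + J/J) = 3*(J² + 1) = 3*(1 + J²) = 3 + 3*J²)
a(Q) = 8*√Q
1/(a(E(-1)) + 2037) = 1/(8*√(3 + 3*(-1)²) + 2037) = 1/(8*√(3 + 3*1) + 2037) = 1/(8*√(3 + 3) + 2037) = 1/(8*√6 + 2037) = 1/(2037 + 8*√6)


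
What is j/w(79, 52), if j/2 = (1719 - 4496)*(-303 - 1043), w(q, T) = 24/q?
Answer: 147644759/6 ≈ 2.4607e+7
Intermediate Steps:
j = 7475684 (j = 2*((1719 - 4496)*(-303 - 1043)) = 2*(-2777*(-1346)) = 2*3737842 = 7475684)
j/w(79, 52) = 7475684/((24/79)) = 7475684/((24*(1/79))) = 7475684/(24/79) = 7475684*(79/24) = 147644759/6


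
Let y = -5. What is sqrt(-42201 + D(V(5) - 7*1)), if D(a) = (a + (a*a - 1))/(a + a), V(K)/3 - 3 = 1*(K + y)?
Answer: I*sqrt(168799)/2 ≈ 205.43*I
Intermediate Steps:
V(K) = -6 + 3*K (V(K) = 9 + 3*(1*(K - 5)) = 9 + 3*(1*(-5 + K)) = 9 + 3*(-5 + K) = 9 + (-15 + 3*K) = -6 + 3*K)
D(a) = (-1 + a + a**2)/(2*a) (D(a) = (a + (a**2 - 1))/((2*a)) = (a + (-1 + a**2))*(1/(2*a)) = (-1 + a + a**2)*(1/(2*a)) = (-1 + a + a**2)/(2*a))
sqrt(-42201 + D(V(5) - 7*1)) = sqrt(-42201 + (-1 + ((-6 + 3*5) - 7*1)*(1 + ((-6 + 3*5) - 7*1)))/(2*((-6 + 3*5) - 7*1))) = sqrt(-42201 + (-1 + ((-6 + 15) - 7)*(1 + ((-6 + 15) - 7)))/(2*((-6 + 15) - 7))) = sqrt(-42201 + (-1 + (9 - 7)*(1 + (9 - 7)))/(2*(9 - 7))) = sqrt(-42201 + (1/2)*(-1 + 2*(1 + 2))/2) = sqrt(-42201 + (1/2)*(1/2)*(-1 + 2*3)) = sqrt(-42201 + (1/2)*(1/2)*(-1 + 6)) = sqrt(-42201 + (1/2)*(1/2)*5) = sqrt(-42201 + 5/4) = sqrt(-168799/4) = I*sqrt(168799)/2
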